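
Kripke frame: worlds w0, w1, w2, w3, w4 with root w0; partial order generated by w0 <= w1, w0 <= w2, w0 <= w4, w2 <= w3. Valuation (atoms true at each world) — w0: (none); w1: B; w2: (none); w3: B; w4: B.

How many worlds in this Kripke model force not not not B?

w0: does not force it — w0 does not force not not not B since w0 is accessible from w0 and w0 forces not not B.
w1: does not force it — w1 does not force not not not B since w1 is accessible from w1 and w1 forces not not B.
w2: does not force it.
w3: does not force it.
w4: does not force it.
Worlds forcing the formula: { }.

0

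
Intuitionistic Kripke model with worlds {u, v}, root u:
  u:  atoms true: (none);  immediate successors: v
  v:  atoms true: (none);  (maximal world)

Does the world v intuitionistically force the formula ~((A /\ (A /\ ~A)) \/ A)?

v ||- ~((A /\ (A /\ ~A)) \/ A): no world accessible from v forces (A /\ (A /\ ~A)) \/ A.

Yes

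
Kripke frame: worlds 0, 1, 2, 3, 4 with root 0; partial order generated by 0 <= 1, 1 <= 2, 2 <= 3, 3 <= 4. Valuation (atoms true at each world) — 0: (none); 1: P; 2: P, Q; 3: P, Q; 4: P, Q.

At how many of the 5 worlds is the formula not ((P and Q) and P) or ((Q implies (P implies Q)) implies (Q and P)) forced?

0: does not force it — 0 does not force not ((P and Q) and P) or ((Q implies (P implies Q)) implies (Q and P)): neither disjunct is forced at 0.
1: does not force it.
2: forces it.
3: forces it.
4: forces it.
Worlds forcing the formula: {2, 3, 4}.

3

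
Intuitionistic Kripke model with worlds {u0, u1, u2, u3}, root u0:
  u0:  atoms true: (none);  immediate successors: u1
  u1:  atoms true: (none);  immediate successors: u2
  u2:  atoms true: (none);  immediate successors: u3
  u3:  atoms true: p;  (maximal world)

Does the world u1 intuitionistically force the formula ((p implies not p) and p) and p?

u1 does not force ((p implies not p) and p) and p since u1 fails (p implies not p) and p.

No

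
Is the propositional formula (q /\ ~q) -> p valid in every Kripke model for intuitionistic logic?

This is an instance of ex falso quodlibet, which is intuitionistically derivable.
No world can force both q and ~q, so the antecedent q /\ ~q is never forced and the implication holds vacuously at every world.

Yes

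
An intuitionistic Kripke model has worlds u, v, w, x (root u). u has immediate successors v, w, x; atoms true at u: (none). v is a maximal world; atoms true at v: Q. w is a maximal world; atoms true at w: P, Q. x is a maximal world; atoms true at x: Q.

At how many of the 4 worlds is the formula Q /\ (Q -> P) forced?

u: does not force it — u ||-/- Q /\ (Q -> P) since u fails Q.
v: does not force it.
w: forces it.
x: does not force it.
Worlds forcing the formula: {w}.

1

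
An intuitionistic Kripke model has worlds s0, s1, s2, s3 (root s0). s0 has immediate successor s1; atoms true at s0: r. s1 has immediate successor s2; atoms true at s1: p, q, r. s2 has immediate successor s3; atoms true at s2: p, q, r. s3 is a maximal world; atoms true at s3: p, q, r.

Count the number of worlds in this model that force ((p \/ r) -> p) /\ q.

3

s0: does not force it — s0 ||-/- ((p \/ r) -> p) /\ q since s0 fails (p \/ r) -> p.
s1: forces it.
s2: forces it.
s3: forces it.
Worlds forcing the formula: {s1, s2, s3}.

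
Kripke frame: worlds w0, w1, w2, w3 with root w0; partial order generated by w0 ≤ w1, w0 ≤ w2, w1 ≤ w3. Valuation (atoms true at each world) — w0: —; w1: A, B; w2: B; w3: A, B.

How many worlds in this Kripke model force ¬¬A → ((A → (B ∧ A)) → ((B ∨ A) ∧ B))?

w0: forces it.
w1: forces it.
w2: forces it.
w3: forces it.
Worlds forcing the formula: {w0, w1, w2, w3}.

4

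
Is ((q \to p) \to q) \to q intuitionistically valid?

This is Peirce's law, which is not intuitionistically valid.
A Kripke countermodel: worlds u, v; order generated by u \le v; atoms true at each world — u:{}; v:{q}.
u \nVdash ((q \to p) \to q) \to q: already at u itself, u \Vdash (q \to p) \to q but u \nVdash q.
u lacks atom q, so u \nVdash q.
So the root u does not force the formula.

No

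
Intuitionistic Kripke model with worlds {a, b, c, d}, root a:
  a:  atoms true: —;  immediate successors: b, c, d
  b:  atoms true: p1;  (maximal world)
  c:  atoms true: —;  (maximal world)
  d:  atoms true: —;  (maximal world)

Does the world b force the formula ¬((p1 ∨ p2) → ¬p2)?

b ⊮ ¬((p1 ∨ p2) → ¬p2) since b is accessible from b and b ⊩ (p1 ∨ p2) → ¬p2.
b ⊩ (p1 ∨ p2) → ¬p2: every world accessible from b that forces p1 ∨ p2 (namely b) also forces ¬p2.

No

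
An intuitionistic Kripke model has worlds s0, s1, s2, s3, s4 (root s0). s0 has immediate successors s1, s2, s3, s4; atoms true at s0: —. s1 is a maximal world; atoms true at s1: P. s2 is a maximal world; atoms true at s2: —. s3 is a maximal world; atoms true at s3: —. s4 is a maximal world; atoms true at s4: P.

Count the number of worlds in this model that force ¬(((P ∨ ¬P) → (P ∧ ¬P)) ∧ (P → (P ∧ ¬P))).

5

s0: forces it.
s1: forces it.
s2: forces it.
s3: forces it.
s4: forces it.
Worlds forcing the formula: {s0, s1, s2, s3, s4}.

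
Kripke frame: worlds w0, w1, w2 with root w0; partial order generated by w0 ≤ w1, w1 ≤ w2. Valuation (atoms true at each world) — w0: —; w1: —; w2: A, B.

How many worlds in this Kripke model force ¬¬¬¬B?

w0: forces it.
w1: forces it.
w2: forces it.
Worlds forcing the formula: {w0, w1, w2}.

3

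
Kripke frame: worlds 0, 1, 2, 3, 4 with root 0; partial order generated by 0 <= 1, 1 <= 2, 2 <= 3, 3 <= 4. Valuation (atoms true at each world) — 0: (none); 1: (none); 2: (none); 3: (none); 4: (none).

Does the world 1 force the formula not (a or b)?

1 forces not (a or b): no world accessible from 1 forces a or b.

Yes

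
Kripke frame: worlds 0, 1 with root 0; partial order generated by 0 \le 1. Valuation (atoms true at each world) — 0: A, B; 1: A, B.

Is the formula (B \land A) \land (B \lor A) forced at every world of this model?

Yes

0 \Vdash (B \land A) \land (B \lor A) since 0 forces both conjuncts.
Since the root 0 forces (B \land A) \land (B \lor A) and forcing is persistent (monotone upward), every world forces it.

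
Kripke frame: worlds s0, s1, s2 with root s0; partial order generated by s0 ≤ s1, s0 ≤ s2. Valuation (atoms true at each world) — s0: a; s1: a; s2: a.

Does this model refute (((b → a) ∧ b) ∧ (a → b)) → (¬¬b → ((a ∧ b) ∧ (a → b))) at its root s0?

No

s0 ⊩ (((b → a) ∧ b) ∧ (a → b)) → (¬¬b → ((a ∧ b) ∧ (a → b))) vacuously: no world accessible from s0 forces the antecedent ((b → a) ∧ b) ∧ (a → b).
So the root s0 forces (((b → a) ∧ b) ∧ (a → b)) → (¬¬b → ((a ∧ b) ∧ (a → b))); the model is not a countermodel.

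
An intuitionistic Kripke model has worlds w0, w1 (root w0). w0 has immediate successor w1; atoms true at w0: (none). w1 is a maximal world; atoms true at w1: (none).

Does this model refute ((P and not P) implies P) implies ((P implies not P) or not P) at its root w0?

w0 forces ((P and not P) implies P) implies ((P implies not P) or not P): every world accessible from w0 that forces (P and not P) implies P (namely w0, w1) also forces (P implies not P) or not P.
So the root w0 forces ((P and not P) implies P) implies ((P implies not P) or not P); the model is not a countermodel.

No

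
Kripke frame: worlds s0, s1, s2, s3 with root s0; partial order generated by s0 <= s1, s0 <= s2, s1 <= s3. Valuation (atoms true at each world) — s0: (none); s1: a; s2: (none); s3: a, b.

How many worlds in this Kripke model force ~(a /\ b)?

1

s0: does not force it — s0 ||-/- ~(a /\ b) since s3 is accessible from s0 and s3 ||- a /\ b.
s1: does not force it — s1 ||-/- ~(a /\ b) since s3 is accessible from s1 and s3 ||- a /\ b.
s2: forces it.
s3: does not force it.
Worlds forcing the formula: {s2}.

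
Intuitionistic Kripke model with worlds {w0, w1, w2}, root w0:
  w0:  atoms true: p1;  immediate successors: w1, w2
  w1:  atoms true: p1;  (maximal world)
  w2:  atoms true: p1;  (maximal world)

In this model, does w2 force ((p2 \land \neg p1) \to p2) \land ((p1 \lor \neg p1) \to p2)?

No

w2 \nVdash ((p2 \land \neg p1) \to p2) \land ((p1 \lor \neg p1) \to p2) since w2 fails (p1 \lor \neg p1) \to p2.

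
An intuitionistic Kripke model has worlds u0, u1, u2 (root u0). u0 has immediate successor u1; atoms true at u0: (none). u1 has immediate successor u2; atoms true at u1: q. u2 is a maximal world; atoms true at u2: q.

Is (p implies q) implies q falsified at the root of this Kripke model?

u0 does not force (p implies q) implies q: already at u0 itself, u0 forces p implies q but u0 does not force q.
u0 lacks atom q, so u0 does not force q.
So the root u0 does not force (p implies q) implies q; the model is a countermodel.

Yes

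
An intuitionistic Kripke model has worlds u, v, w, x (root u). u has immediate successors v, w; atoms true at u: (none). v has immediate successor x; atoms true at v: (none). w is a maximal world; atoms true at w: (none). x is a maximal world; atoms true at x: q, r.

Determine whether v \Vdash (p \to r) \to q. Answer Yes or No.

No

v \nVdash (p \to r) \to q: already at v itself, v \Vdash p \to r but v \nVdash q.
v lacks atom q, so v \nVdash q.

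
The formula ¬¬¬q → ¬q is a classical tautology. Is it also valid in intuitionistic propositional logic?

This is triple-negation reduction, which is intuitionistically derivable.
Assume ¬¬¬q and suppose q. Then ¬¬q (double-negation introduction), contradicting ¬¬¬q. So ¬q.

Yes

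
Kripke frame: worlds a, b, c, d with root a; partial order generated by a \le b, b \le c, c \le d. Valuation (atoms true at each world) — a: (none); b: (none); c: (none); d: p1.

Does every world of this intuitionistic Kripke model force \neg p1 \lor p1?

Not every world: a \nVdash \neg p1 \lor p1.
a \nVdash \neg p1 \lor p1: neither disjunct is forced at a.
a \nVdash \neg p1 since d is accessible from a and d \Vdash p1.

No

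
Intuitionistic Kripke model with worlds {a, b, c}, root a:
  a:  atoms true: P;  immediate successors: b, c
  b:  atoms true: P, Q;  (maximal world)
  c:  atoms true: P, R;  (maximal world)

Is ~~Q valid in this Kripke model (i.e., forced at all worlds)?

Not every world: a ||-/- ~~Q.
a ||-/- ~~Q since c is accessible from a and c ||- ~Q.
c ||- ~Q: no world accessible from c forces Q.

No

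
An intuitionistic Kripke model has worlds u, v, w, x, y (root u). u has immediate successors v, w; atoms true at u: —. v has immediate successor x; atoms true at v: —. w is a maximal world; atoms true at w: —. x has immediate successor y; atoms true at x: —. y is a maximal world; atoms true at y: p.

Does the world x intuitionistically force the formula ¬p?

No

x ⊮ ¬p since y is accessible from x and y ⊩ p.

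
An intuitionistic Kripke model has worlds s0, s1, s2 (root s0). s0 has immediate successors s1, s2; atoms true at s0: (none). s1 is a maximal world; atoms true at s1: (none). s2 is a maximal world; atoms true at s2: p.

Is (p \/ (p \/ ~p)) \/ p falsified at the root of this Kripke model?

s0 ||-/- (p \/ (p \/ ~p)) \/ p: neither disjunct is forced at s0.
s0 ||-/- p \/ (p \/ ~p): neither disjunct is forced at s0.
s0 lacks atom p, so s0 ||-/- p.
So the root s0 does not force (p \/ (p \/ ~p)) \/ p; the model is a countermodel.

Yes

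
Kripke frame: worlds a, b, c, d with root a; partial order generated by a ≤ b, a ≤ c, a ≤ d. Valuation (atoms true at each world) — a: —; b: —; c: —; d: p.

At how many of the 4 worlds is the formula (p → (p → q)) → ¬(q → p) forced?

1

a: does not force it — a ⊮ (p → (p → q)) → ¬(q → p): at the accessible world b, b ⊩ p → (p → q) but b ⊮ ¬(q → p).
b: does not force it — b ⊮ (p → (p → q)) → ¬(q → p): already at b itself, b ⊩ p → (p → q) but b ⊮ ¬(q → p).
c: does not force it — c ⊮ (p → (p → q)) → ¬(q → p): already at c itself, c ⊩ p → (p → q) but c ⊮ ¬(q → p).
d: forces it.
Worlds forcing the formula: {d}.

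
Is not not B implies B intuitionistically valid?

This is double-negation elimination, which is not intuitionistically valid.
A Kripke countermodel: worlds s0, s1; order generated by s0 <= s1; atoms true at each world — s0:{}; s1:{B}.
s0 does not force not not B implies B: already at s0 itself, s0 forces not not B but s0 does not force B.
s0 lacks atom B, so s0 does not force B.
So the root s0 does not force the formula.

No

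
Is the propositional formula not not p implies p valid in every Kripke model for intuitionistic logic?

This is double-negation elimination, which is not intuitionistically valid.
A Kripke countermodel: worlds u0, u1; order generated by u0 <= u1; atoms true at each world — u0:{}; u1:{p}.
u0 does not force not not p implies p: already at u0 itself, u0 forces not not p but u0 does not force p.
u0 lacks atom p, so u0 does not force p.
So the root u0 does not force the formula.

No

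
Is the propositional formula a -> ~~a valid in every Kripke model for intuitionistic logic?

This is double-negation introduction, which is intuitionistically derivable.
If a world forces a then every accessible world forces a (persistence), so none forces ~a; hence ~~a.

Yes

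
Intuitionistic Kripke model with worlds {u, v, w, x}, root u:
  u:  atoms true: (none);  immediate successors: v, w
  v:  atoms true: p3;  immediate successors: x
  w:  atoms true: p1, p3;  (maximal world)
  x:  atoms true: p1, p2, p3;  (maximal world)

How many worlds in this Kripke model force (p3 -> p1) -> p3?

4

u: forces it.
v: forces it.
w: forces it.
x: forces it.
Worlds forcing the formula: {u, v, w, x}.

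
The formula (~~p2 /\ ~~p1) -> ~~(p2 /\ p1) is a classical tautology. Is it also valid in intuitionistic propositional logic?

Yes

This is the distribution of double negation over conjunction, which is intuitionistically derivable.
Assume ~~p2, ~~p1, and ~(p2 /\ p1). From p2 we'd get ~p1 (since p2 /\ p1 is refuted), contradicting ~~p1; so ~p2, contradicting ~~p2.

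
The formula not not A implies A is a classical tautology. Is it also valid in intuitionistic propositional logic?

No

This is double-negation elimination, which is not intuitionistically valid.
A Kripke countermodel: worlds w0, w1; order generated by w0 <= w1; atoms true at each world — w0:{}; w1:{A}.
w0 does not force not not A implies A: already at w0 itself, w0 forces not not A but w0 does not force A.
w0 lacks atom A, so w0 does not force A.
So the root w0 does not force the formula.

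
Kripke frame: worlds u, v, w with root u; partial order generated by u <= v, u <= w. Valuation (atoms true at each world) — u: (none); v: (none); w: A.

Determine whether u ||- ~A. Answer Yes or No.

u ||-/- ~A since w is accessible from u and w ||- A.

No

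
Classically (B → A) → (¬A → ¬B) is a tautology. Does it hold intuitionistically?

Yes

This is the forward direction of contraposition, which is intuitionistically derivable.
Assume B → A and ¬A. If B held then A would follow, contradicting ¬A; so ¬B.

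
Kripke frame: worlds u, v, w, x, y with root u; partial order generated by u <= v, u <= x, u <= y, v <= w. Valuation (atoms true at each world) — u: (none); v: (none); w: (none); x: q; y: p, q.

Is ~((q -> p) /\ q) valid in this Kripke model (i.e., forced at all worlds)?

No

Not every world: u ||-/- ~((q -> p) /\ q).
u ||-/- ~((q -> p) /\ q) since y is accessible from u and y ||- (q -> p) /\ q.
y ||- (q -> p) /\ q since y forces both conjuncts.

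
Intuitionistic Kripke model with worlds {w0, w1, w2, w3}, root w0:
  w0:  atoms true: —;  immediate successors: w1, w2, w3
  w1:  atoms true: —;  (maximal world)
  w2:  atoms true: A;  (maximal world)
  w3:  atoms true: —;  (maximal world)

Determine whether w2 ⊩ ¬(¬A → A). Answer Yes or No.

w2 ⊮ ¬(¬A → A) since w2 is accessible from w2 and w2 ⊩ ¬A → A.
w2 ⊩ ¬A → A vacuously: no world accessible from w2 forces the antecedent ¬A.

No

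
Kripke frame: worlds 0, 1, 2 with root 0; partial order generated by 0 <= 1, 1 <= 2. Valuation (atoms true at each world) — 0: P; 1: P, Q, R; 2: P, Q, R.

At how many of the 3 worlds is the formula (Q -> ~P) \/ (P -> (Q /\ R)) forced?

2

0: does not force it — 0 ||-/- (Q -> ~P) \/ (P -> (Q /\ R)): neither disjunct is forced at 0.
1: forces it.
2: forces it.
Worlds forcing the formula: {1, 2}.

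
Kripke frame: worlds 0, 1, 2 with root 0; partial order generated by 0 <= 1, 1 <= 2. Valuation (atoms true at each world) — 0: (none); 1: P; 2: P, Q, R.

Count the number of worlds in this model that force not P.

0: does not force it — 0 does not force not P since 1 is accessible from 0 and 1 forces P.
1: does not force it — 1 does not force not P since 1 is accessible from 1 and 1 forces P.
2: does not force it.
Worlds forcing the formula: { }.

0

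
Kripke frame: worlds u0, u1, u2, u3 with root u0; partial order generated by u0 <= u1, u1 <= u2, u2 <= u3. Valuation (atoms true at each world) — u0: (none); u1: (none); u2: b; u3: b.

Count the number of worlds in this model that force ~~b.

u0: forces it.
u1: forces it.
u2: forces it.
u3: forces it.
Worlds forcing the formula: {u0, u1, u2, u3}.

4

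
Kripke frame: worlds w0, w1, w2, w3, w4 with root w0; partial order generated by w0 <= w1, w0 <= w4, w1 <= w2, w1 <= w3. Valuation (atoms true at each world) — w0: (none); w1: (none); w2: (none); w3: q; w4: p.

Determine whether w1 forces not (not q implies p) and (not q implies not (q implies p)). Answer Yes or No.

w1 does not force not (not q implies p) and (not q implies not (q implies p)) since w1 fails not (not q implies p).

No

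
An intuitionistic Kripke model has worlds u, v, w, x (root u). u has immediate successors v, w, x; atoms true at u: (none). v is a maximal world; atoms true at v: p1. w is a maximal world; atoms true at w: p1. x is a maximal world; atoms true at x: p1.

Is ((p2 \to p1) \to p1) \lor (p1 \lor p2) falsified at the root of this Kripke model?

Yes

u \nVdash ((p2 \to p1) \to p1) \lor (p1 \lor p2): neither disjunct is forced at u.
u \nVdash (p2 \to p1) \to p1: already at u itself, u \Vdash p2 \to p1 but u \nVdash p1.
u lacks atom p1, so u \nVdash p1.
So the root u does not force ((p2 \to p1) \to p1) \lor (p1 \lor p2); the model is a countermodel.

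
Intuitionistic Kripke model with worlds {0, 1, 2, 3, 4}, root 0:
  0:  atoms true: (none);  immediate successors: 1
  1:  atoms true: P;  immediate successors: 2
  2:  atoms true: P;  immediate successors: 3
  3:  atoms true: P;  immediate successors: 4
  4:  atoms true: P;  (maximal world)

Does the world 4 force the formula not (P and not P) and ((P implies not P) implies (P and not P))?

4 forces not (P and not P) and ((P implies not P) implies (P and not P)) since 4 forces both conjuncts.

Yes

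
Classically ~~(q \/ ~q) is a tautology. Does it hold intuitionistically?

Yes

This is the double negation of excluded middle, which is intuitionistically derivable.
Assuming ~(q \/ ~q): from q we'd get q \/ ~q, so ~q; but then q \/ ~q again — contradiction. Hence ~~(q \/ ~q).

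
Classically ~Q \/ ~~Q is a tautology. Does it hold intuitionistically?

No

This is the weak law of excluded middle, which is not intuitionistically valid.
A Kripke countermodel: worlds 0, 1, 2; order generated by 0 <= 1, 0 <= 2; atoms true at each world — 0:{}; 1:{Q}; 2:{}.
0 ||-/- ~Q \/ ~~Q: neither disjunct is forced at 0.
0 ||-/- ~Q since 1 is accessible from 0 and 1 ||- Q.
So the root 0 does not force the formula.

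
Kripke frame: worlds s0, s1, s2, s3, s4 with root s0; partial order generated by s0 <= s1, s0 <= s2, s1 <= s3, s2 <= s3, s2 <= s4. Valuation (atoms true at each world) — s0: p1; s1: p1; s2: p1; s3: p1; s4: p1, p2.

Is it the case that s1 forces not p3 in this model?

s1 forces not p3: no world accessible from s1 forces p3.

Yes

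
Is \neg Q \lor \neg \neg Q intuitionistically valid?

No

This is the weak law of excluded middle, which is not intuitionistically valid.
A Kripke countermodel: worlds u, v, w; order generated by u \le v, u \le w; atoms true at each world — u:{}; v:{Q}; w:{}.
u \nVdash \neg Q \lor \neg \neg Q: neither disjunct is forced at u.
u \nVdash \neg Q since v is accessible from u and v \Vdash Q.
So the root u does not force the formula.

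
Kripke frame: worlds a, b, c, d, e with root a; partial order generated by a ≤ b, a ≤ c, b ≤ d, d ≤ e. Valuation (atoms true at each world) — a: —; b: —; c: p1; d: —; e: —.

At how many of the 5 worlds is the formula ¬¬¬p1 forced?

a: does not force it — a ⊮ ¬¬¬p1 since c is accessible from a and c ⊩ ¬¬p1.
b: forces it.
c: does not force it — c ⊮ ¬¬¬p1 since c is accessible from c and c ⊩ ¬¬p1.
d: forces it.
e: forces it.
Worlds forcing the formula: {b, d, e}.

3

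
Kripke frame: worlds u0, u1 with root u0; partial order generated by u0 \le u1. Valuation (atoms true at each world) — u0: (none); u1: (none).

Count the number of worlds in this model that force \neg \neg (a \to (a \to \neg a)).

2

u0: forces it.
u1: forces it.
Worlds forcing the formula: {u0, u1}.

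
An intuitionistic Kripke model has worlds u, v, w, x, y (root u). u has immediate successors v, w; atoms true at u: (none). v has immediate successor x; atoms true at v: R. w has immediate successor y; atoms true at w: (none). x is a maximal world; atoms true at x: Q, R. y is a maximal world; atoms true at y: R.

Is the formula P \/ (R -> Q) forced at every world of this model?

No

Not every world: u ||-/- P \/ (R -> Q).
u ||-/- P \/ (R -> Q): neither disjunct is forced at u.
u lacks atom P, so u ||-/- P.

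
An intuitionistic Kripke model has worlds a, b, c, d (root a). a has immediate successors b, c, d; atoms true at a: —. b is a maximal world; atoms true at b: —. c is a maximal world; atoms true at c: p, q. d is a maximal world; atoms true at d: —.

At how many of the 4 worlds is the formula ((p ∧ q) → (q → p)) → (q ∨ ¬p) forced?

3

a: does not force it — a ⊮ ((p ∧ q) → (q → p)) → (q ∨ ¬p): already at a itself, a ⊩ (p ∧ q) → (q → p) but a ⊮ q ∨ ¬p.
b: forces it.
c: forces it.
d: forces it.
Worlds forcing the formula: {b, c, d}.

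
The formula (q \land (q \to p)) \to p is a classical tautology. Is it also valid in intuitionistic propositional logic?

Yes

This is modus ponens in implicational form, which is intuitionistically derivable.
If a world forces q and q \to p, then applying the implication at that world (which is accessible from itself) gives p.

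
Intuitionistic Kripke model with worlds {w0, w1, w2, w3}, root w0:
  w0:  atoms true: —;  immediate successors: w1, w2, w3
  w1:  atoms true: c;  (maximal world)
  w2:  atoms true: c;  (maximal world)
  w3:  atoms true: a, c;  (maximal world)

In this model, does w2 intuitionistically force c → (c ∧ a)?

w2 ⊮ c → (c ∧ a): already at w2 itself, w2 ⊩ c but w2 ⊮ c ∧ a.
w2 ⊮ c ∧ a since w2 fails a.

No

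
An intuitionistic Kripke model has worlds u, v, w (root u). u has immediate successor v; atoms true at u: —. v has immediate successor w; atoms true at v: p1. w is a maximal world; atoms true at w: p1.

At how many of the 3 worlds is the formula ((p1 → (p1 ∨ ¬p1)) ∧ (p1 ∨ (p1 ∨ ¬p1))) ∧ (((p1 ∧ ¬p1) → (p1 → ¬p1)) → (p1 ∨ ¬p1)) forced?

2

u: does not force it — u ⊮ ((p1 → (p1 ∨ ¬p1)) ∧ (p1 ∨ (p1 ∨ ¬p1))) ∧ (((p1 ∧ ¬p1) → (p1 → ¬p1)) → (p1 ∨ ¬p1)) since u fails (p1 → (p1 ∨ ¬p1)) ∧ (p1 ∨ (p1 ∨ ¬p1)).
v: forces it.
w: forces it.
Worlds forcing the formula: {v, w}.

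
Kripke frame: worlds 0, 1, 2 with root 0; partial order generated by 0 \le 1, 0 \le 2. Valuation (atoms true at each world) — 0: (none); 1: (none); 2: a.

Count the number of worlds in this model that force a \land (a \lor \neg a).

0: does not force it — 0 \nVdash a \land (a \lor \neg a) since 0 fails a.
1: does not force it — 1 \nVdash a \land (a \lor \neg a) since 1 fails a.
2: forces it.
Worlds forcing the formula: {2}.

1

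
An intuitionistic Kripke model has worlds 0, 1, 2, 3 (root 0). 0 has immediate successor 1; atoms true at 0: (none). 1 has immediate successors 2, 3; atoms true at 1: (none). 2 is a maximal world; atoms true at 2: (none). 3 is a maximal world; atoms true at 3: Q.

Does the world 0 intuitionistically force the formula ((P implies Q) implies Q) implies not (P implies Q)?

0 does not force ((P implies Q) implies Q) implies not (P implies Q): at the accessible world 3, 3 forces (P implies Q) implies Q but 3 does not force not (P implies Q).
3 does not force not (P implies Q) since 3 is accessible from 3 and 3 forces P implies Q.
3 forces P implies Q vacuously: no world accessible from 3 forces the antecedent P.

No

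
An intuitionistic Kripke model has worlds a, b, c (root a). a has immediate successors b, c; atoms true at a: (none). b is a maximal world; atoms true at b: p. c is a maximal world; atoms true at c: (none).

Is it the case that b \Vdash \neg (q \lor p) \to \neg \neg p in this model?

b \Vdash \neg (q \lor p) \to \neg \neg p vacuously: no world accessible from b forces the antecedent \neg (q \lor p).

Yes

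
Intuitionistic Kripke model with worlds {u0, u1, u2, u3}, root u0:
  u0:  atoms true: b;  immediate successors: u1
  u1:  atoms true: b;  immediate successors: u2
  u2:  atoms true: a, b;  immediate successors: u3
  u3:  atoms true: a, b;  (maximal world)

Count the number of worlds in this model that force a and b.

u0: does not force it — u0 does not force a and b since u0 fails a.
u1: does not force it — u1 does not force a and b since u1 fails a.
u2: forces it.
u3: forces it.
Worlds forcing the formula: {u2, u3}.

2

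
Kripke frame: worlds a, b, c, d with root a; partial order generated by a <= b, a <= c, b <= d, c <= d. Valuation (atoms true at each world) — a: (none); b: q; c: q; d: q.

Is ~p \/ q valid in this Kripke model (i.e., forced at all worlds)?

a ||- ~p \/ q via the disjunct ~p.
Since the root a forces ~p \/ q and forcing is persistent (monotone upward), every world forces it.

Yes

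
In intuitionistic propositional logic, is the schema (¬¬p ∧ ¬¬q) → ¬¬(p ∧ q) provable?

This is the distribution of double negation over conjunction, which is intuitionistically derivable.
Assume ¬¬p, ¬¬q, and ¬(p ∧ q). From p we'd get ¬q (since p ∧ q is refuted), contradicting ¬¬q; so ¬p, contradicting ¬¬p.

Yes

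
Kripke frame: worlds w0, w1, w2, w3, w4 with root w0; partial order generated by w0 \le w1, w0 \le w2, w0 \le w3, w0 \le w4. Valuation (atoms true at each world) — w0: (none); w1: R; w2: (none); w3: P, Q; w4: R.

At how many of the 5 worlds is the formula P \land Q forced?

w0: does not force it — w0 \nVdash P \land Q since w0 fails P.
w1: does not force it.
w2: does not force it.
w3: forces it.
w4: does not force it.
Worlds forcing the formula: {w3}.

1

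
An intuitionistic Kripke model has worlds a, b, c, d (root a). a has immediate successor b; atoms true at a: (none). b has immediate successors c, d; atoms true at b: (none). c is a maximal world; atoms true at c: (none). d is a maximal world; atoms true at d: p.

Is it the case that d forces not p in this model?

d does not force not p since d is accessible from d and d forces p.

No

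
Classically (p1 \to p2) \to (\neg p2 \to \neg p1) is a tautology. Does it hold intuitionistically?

This is the forward direction of contraposition, which is intuitionistically derivable.
Assume p1 \to p2 and \neg p2. If p1 held then p2 would follow, contradicting \neg p2; so \neg p1.

Yes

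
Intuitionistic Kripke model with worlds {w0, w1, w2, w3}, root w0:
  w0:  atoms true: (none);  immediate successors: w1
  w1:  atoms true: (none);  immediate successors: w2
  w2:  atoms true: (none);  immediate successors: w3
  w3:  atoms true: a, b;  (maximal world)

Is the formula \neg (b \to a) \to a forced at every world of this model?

w0 \Vdash \neg (b \to a) \to a vacuously: no world accessible from w0 forces the antecedent \neg (b \to a).
Since the root w0 forces \neg (b \to a) \to a and forcing is persistent (monotone upward), every world forces it.

Yes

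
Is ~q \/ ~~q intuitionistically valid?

No

This is the weak law of excluded middle, which is not intuitionistically valid.
A Kripke countermodel: worlds u0, u1, u2; order generated by u0 <= u1, u0 <= u2; atoms true at each world — u0:{}; u1:{q}; u2:{}.
u0 ||-/- ~q \/ ~~q: neither disjunct is forced at u0.
u0 ||-/- ~q since u1 is accessible from u0 and u1 ||- q.
So the root u0 does not force the formula.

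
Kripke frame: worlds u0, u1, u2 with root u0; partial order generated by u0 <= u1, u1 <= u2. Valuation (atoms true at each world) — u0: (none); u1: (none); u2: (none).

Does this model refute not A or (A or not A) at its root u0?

u0 forces not A or (A or not A) via the disjunct not A.
So the root u0 forces not A or (A or not A); the model is not a countermodel.

No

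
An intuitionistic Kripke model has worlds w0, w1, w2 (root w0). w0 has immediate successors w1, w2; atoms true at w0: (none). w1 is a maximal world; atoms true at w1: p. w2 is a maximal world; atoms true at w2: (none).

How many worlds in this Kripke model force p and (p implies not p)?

0

w0: does not force it — w0 does not force p and (p implies not p) since w0 fails p.
w1: does not force it.
w2: does not force it.
Worlds forcing the formula: { }.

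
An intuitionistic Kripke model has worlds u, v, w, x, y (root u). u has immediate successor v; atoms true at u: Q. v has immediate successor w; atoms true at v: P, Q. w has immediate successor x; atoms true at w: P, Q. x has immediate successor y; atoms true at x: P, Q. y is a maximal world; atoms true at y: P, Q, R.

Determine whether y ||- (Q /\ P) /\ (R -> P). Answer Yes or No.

Yes

y ||- (Q /\ P) /\ (R -> P) since y forces both conjuncts.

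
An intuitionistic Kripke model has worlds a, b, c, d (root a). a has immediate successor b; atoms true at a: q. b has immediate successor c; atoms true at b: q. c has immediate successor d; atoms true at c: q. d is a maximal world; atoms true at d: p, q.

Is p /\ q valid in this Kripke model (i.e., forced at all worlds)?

Not every world: a ||-/- p /\ q.
a ||-/- p /\ q since a fails p.

No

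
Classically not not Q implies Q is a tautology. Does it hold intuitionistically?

This is double-negation elimination, which is not intuitionistically valid.
A Kripke countermodel: worlds a, b; order generated by a <= b; atoms true at each world — a:{}; b:{Q}.
a does not force not not Q implies Q: already at a itself, a forces not not Q but a does not force Q.
a lacks atom Q, so a does not force Q.
So the root a does not force the formula.

No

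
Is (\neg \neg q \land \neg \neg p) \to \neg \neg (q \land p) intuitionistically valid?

Yes

This is the distribution of double negation over conjunction, which is intuitionistically derivable.
Assume \neg \neg q, \neg \neg p, and \neg (q \land p). From q we'd get \neg p (since q \land p is refuted), contradicting \neg \neg p; so \neg q, contradicting \neg \neg q.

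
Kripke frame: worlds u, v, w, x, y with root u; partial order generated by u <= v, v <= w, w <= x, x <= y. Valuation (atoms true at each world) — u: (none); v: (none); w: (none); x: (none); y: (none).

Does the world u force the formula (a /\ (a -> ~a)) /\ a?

u ||-/- (a /\ (a -> ~a)) /\ a since u fails a /\ (a -> ~a).

No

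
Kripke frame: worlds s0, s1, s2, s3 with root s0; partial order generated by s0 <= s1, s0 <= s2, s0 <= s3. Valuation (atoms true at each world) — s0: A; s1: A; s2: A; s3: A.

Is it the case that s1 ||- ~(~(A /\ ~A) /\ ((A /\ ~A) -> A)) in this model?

s1 ||-/- ~(~(A /\ ~A) /\ ((A /\ ~A) -> A)) since s1 is accessible from s1 and s1 ||- ~(A /\ ~A) /\ ((A /\ ~A) -> A).
s1 ||- ~(A /\ ~A) /\ ((A /\ ~A) -> A) since s1 forces both conjuncts.

No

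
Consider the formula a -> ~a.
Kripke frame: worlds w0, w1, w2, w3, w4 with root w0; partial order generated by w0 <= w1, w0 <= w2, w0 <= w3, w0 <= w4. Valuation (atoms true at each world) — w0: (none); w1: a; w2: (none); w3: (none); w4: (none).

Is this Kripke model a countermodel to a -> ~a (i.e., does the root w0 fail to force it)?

w0 ||-/- a -> ~a: at the accessible world w1, w1 ||- a but w1 ||-/- ~a.
w1 ||-/- ~a since w1 is accessible from w1 and w1 ||- a.
So the root w0 does not force a -> ~a; the model is a countermodel.

Yes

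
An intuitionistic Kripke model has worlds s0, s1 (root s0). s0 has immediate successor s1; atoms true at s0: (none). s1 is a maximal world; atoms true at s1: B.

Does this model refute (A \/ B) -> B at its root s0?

s0 ||- (A \/ B) -> B: every world accessible from s0 that forces A \/ B (namely s1) also forces B.
So the root s0 forces (A \/ B) -> B; the model is not a countermodel.

No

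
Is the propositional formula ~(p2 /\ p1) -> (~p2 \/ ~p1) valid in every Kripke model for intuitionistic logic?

No

This is the constructively invalid direction of De Morgan's law for conjunction, which is not intuitionistically valid.
A Kripke countermodel: worlds u, v, w; order generated by u <= v, u <= w; atoms true at each world — u:{}; v:{p2}; w:{p1}.
u ||-/- ~(p2 /\ p1) -> (~p2 \/ ~p1): already at u itself, u ||- ~(p2 /\ p1) but u ||-/- ~p2 \/ ~p1.
u ||-/- ~p2 \/ ~p1: neither disjunct is forced at u.
u ||-/- ~p2 since v is accessible from u and v ||- p2.
So the root u does not force the formula.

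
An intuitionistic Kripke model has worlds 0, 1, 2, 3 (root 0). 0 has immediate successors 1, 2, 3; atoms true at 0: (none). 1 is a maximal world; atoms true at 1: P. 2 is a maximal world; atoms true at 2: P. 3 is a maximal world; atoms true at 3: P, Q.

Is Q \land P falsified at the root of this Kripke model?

0 \nVdash Q \land P since 0 fails Q.
So the root 0 does not force Q \land P; the model is a countermodel.

Yes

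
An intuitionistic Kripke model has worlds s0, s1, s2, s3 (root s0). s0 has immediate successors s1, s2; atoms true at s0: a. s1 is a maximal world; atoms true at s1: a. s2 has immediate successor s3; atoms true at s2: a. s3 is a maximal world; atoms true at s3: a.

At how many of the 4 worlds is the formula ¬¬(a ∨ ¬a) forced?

s0: forces it.
s1: forces it.
s2: forces it.
s3: forces it.
Worlds forcing the formula: {s0, s1, s2, s3}.

4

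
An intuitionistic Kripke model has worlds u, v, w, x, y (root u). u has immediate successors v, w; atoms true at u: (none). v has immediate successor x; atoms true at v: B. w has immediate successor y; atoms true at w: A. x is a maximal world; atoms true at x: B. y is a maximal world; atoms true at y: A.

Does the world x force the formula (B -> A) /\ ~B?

No

x ||-/- (B -> A) /\ ~B since x fails B -> A.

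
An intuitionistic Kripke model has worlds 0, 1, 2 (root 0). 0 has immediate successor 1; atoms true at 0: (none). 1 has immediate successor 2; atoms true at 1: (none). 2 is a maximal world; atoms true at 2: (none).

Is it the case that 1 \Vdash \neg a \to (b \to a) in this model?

Yes

1 \Vdash \neg a \to (b \to a): every world accessible from 1 that forces \neg a (namely 1, 2) also forces b \to a.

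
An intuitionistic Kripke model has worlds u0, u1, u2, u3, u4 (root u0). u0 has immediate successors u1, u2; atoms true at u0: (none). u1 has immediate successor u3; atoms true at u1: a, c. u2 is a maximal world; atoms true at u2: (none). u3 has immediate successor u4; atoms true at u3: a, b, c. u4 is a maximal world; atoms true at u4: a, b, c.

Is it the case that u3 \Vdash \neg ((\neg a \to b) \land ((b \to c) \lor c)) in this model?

u3 \nVdash \neg ((\neg a \to b) \land ((b \to c) \lor c)) since u3 is accessible from u3 and u3 \Vdash (\neg a \to b) \land ((b \to c) \lor c).
u3 \Vdash (\neg a \to b) \land ((b \to c) \lor c) since u3 forces both conjuncts.

No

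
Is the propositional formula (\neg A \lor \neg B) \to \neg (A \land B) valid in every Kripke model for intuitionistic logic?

This is a constructively valid De Morgan direction (disjunction of negations to negated conjunction), which is intuitionistically derivable.
If \neg A holds at a world then no accessible world forces A, hence none forces A \land B; likewise for \neg B.

Yes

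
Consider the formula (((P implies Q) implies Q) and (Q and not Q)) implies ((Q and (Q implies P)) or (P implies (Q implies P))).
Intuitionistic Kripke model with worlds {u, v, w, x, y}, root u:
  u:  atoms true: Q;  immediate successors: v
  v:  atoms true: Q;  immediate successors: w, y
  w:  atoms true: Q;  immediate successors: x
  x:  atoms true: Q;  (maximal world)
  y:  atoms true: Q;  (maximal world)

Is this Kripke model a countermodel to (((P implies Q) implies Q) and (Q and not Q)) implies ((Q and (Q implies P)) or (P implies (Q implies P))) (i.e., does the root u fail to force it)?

u forces (((P implies Q) implies Q) and (Q and not Q)) implies ((Q and (Q implies P)) or (P implies (Q implies P))) vacuously: no world accessible from u forces the antecedent ((P implies Q) implies Q) and (Q and not Q).
So the root u forces (((P implies Q) implies Q) and (Q and not Q)) implies ((Q and (Q implies P)) or (P implies (Q implies P))); the model is not a countermodel.

No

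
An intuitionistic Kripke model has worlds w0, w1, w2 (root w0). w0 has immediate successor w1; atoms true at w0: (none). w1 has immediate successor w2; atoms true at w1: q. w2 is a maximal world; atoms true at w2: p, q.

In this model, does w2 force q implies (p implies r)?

w2 does not force q implies (p implies r): already at w2 itself, w2 forces q but w2 does not force p implies r.
w2 does not force p implies r: already at w2 itself, w2 forces p but w2 does not force r.
w2 lacks atom r, so w2 does not force r.

No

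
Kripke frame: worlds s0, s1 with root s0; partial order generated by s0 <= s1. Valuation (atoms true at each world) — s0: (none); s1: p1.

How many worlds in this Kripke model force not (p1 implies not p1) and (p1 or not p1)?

s0: does not force it — s0 does not force not (p1 implies not p1) and (p1 or not p1) since s0 fails p1 or not p1.
s1: forces it.
Worlds forcing the formula: {s1}.

1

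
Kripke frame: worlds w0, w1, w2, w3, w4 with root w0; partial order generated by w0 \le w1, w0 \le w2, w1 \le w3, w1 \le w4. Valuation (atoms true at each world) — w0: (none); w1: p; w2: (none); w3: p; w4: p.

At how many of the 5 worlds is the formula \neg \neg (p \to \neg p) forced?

w0: does not force it — w0 \nVdash \neg \neg (p \to \neg p) since w1 is accessible from w0 and w1 \Vdash \neg (p \to \neg p).
w1: does not force it — w1 \nVdash \neg \neg (p \to \neg p) since w1 is accessible from w1 and w1 \Vdash \neg (p \to \neg p).
w2: forces it.
w3: does not force it.
w4: does not force it.
Worlds forcing the formula: {w2}.

1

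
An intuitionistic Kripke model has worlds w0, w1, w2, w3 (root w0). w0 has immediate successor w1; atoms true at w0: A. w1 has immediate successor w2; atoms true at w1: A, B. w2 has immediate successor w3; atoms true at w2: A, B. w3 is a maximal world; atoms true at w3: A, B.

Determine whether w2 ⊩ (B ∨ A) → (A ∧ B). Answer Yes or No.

Yes

w2 ⊩ (B ∨ A) → (A ∧ B): every world accessible from w2 that forces B ∨ A (namely w2, w3) also forces A ∧ B.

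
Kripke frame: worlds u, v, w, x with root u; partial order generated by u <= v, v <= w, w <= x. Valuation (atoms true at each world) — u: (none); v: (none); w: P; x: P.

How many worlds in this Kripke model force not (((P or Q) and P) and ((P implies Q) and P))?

u: forces it.
v: forces it.
w: forces it.
x: forces it.
Worlds forcing the formula: {u, v, w, x}.

4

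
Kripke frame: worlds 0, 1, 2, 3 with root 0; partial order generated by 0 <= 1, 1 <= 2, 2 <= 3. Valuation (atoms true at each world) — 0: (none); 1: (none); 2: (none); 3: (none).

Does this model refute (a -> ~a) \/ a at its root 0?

0 ||- (a -> ~a) \/ a via the disjunct a -> ~a.
So the root 0 forces (a -> ~a) \/ a; the model is not a countermodel.

No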